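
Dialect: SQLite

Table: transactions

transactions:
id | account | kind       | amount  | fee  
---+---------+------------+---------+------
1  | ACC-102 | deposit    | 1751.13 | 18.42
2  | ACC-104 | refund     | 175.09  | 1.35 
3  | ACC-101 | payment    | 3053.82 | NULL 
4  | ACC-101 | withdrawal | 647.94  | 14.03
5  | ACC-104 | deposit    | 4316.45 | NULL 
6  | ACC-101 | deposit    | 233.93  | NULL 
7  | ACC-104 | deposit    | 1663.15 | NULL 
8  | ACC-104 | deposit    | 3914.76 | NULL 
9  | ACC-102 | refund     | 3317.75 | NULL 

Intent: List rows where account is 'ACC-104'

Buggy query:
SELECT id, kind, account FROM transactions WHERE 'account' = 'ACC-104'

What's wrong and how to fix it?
Bug: Single quotes denote string literals in SQL; the column name is being compared as a constant string

Fix: Reference the column as account without single quotes

Corrected query:
SELECT id, kind, account FROM transactions WHERE account = 'ACC-104'

Result:
id | kind    | account
---+---------+--------
2  | refund  | ACC-104
5  | deposit | ACC-104
7  | deposit | ACC-104
8  | deposit | ACC-104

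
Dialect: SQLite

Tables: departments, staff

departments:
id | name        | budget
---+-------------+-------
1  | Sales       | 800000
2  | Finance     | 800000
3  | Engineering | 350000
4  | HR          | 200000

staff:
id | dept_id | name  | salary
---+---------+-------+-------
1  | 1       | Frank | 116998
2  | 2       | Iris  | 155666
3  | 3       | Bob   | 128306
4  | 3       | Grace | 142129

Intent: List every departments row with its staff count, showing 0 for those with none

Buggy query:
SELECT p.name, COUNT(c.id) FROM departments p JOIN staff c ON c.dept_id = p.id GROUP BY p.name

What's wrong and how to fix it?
Bug: An inner join excludes parents with zero children

Fix: Switch to LEFT JOIN to retain unmatched parent rows

Corrected query:
SELECT p.name, COUNT(c.id) FROM departments p LEFT JOIN staff c ON c.dept_id = p.id GROUP BY p.name

Result:
name        | COUNT(c.id)
------------+------------
Engineering | 2          
Finance     | 1          
HR          | 0          
Sales       | 1          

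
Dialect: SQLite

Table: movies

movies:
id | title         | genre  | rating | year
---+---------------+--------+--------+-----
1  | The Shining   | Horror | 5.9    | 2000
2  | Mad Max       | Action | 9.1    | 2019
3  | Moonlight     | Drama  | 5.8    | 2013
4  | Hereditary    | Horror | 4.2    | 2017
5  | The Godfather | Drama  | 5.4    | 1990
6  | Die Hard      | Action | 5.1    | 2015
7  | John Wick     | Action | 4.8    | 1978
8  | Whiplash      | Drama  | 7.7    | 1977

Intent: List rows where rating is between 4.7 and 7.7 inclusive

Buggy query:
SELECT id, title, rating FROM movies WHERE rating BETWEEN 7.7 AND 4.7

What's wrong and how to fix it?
Bug: The bounds are reversed; BETWEEN a AND b requires a <= b to match anything

Fix: Swap the bounds so the smaller value comes first

Corrected query:
SELECT id, title, rating FROM movies WHERE rating BETWEEN 4.7 AND 7.7

Result:
id | title         | rating
---+---------------+-------
1  | The Shining   | 5.9   
3  | Moonlight     | 5.8   
5  | The Godfather | 5.4   
6  | Die Hard      | 5.1   
7  | John Wick     | 4.8   
8  | Whiplash      | 7.7   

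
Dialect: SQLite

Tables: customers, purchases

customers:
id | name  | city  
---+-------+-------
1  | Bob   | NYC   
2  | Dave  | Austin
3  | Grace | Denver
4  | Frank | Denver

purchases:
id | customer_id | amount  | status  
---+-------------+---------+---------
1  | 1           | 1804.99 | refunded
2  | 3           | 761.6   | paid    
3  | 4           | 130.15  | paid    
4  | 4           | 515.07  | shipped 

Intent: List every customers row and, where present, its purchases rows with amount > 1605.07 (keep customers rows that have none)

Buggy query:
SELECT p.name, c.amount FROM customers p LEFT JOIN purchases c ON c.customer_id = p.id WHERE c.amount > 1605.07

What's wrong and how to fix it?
Bug: Filtering c.amount in WHERE discards the NULL rows produced by LEFT JOIN, turning it into an inner join

Fix: Put 'c.amount > 1605.07' in the JOIN's ON clause instead of WHERE

Corrected query:
SELECT p.name, c.amount FROM customers p LEFT JOIN purchases c ON c.customer_id = p.id AND c.amount > 1605.07

Result:
name  | amount 
------+--------
Bob   | 1804.99
Dave  | NULL   
Grace | NULL   
Frank | NULL   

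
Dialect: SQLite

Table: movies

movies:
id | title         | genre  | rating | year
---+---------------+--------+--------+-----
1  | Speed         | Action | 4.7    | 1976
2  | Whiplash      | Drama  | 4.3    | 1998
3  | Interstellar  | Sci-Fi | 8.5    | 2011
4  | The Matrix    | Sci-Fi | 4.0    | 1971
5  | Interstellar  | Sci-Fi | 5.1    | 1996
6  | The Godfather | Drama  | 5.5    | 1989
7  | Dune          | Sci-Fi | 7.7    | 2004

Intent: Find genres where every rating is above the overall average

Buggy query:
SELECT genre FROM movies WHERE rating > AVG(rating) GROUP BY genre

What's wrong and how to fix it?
Bug: AVG() is an aggregate; it can't sit directly in WHERE

Fix: Use a subquery for AVG and a HAVING MIN(...) filter so the condition holds for every row in the group

Corrected query:
SELECT genre FROM movies GROUP BY genre HAVING MIN(rating) > (SELECT AVG(rating) FROM movies)

Result:
(no rows)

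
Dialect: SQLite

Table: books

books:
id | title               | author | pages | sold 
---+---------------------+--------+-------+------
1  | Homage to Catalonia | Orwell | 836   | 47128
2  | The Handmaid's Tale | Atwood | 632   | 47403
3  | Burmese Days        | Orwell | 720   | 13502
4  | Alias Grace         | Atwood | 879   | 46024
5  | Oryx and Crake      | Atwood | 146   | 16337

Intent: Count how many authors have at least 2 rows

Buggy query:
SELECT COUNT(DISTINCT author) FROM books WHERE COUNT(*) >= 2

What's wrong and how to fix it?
Bug: WHERE filters individual rows, not groups, so a group-level COUNT is invalid there

Fix: Group first with HAVING COUNT(*) >= 2, then COUNT the resulting groups

Corrected query:
SELECT COUNT(*) FROM (SELECT author FROM books GROUP BY author HAVING COUNT(*) >= 2)

Result:
COUNT(*)
--------
2       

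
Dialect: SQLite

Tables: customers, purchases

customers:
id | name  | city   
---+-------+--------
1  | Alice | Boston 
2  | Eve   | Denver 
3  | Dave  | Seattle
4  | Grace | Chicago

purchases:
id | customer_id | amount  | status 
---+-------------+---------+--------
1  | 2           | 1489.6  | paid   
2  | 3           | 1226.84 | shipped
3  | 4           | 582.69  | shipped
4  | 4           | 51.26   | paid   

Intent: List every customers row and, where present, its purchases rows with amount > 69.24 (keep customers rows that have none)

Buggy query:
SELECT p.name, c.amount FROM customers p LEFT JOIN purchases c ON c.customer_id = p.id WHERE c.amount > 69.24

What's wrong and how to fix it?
Bug: A WHERE condition on the right-hand table after LEFT JOIN drops unmatched parents

Fix: Move the right-table condition into the ON clause so unmatched parents are kept

Corrected query:
SELECT p.name, c.amount FROM customers p LEFT JOIN purchases c ON c.customer_id = p.id AND c.amount > 69.24

Result:
name  | amount 
------+--------
Alice | NULL   
Eve   | 1489.6 
Dave  | 1226.84
Grace | 582.69 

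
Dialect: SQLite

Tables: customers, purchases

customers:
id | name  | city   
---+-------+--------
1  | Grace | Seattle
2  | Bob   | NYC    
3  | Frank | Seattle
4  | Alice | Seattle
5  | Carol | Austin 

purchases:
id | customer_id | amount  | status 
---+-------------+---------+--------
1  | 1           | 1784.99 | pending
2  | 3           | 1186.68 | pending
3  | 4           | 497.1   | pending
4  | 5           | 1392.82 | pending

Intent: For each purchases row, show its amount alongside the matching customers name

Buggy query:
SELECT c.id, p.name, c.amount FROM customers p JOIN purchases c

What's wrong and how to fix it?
Bug: Missing join condition: each purchases row is matched to all customers rows instead of just its own

Fix: Specify the join condition linking the foreign key to the parent id

Corrected query:
SELECT c.id, p.name, c.amount FROM customers p JOIN purchases c ON c.customer_id = p.id

Result:
id | name  | amount 
---+-------+--------
1  | Grace | 1784.99
2  | Frank | 1186.68
3  | Alice | 497.1  
4  | Carol | 1392.82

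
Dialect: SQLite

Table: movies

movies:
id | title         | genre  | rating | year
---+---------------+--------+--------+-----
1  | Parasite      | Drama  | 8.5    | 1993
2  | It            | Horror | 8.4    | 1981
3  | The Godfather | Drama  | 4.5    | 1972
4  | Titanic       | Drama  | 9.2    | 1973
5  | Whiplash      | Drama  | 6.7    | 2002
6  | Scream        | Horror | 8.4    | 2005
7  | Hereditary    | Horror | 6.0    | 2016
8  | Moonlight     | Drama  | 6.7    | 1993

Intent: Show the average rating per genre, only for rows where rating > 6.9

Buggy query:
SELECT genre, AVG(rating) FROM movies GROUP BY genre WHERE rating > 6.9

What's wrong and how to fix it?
Bug: Row-level WHERE must come before GROUP BY in the clause order

Fix: Place WHERE between FROM and GROUP BY

Corrected query:
SELECT genre, AVG(rating) FROM movies WHERE rating > 6.9 GROUP BY genre

Result:
genre  | AVG(rating)
-------+------------
Drama  | 8.85       
Horror | 8.4        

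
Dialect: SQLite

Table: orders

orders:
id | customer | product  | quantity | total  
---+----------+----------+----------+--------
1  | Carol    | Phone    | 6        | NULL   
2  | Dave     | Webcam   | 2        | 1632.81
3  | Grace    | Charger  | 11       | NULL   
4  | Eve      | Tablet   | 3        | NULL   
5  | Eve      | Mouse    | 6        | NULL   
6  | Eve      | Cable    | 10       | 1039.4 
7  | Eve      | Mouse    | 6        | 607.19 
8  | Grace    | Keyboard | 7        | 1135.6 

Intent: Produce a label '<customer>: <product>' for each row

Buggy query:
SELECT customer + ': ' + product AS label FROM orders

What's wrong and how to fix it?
Bug: '+' is numeric addition; on text columns SQLite converts them to 0 instead of concatenating

Fix: Replace + with || to concatenate text

Corrected query:
SELECT customer || ': ' || product AS label FROM orders

Result:
label          
---------------
Carol: Phone   
Dave: Webcam   
Grace: Charger 
Eve: Tablet    
Eve: Mouse     
Eve: Cable     
Eve: Mouse     
Grace: Keyboard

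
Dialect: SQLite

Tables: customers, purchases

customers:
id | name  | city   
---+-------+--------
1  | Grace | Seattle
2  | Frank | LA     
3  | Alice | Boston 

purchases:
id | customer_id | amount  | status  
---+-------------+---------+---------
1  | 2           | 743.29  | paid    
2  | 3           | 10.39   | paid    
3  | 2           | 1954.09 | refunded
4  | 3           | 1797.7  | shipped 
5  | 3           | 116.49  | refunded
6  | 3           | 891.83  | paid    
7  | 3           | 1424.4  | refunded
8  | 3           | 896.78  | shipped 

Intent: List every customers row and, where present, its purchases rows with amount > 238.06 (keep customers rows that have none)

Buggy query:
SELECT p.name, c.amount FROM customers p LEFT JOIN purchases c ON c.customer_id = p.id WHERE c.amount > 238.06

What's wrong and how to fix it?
Bug: A WHERE condition on the right-hand table after LEFT JOIN drops unmatched parents

Fix: Put 'c.amount > 238.06' in the JOIN's ON clause instead of WHERE

Corrected query:
SELECT p.name, c.amount FROM customers p LEFT JOIN purchases c ON c.customer_id = p.id AND c.amount > 238.06

Result:
name  | amount 
------+--------
Grace | NULL   
Frank | 743.29 
Frank | 1954.09
Alice | 891.83 
Alice | 896.78 
Alice | 1424.4 
Alice | 1797.7 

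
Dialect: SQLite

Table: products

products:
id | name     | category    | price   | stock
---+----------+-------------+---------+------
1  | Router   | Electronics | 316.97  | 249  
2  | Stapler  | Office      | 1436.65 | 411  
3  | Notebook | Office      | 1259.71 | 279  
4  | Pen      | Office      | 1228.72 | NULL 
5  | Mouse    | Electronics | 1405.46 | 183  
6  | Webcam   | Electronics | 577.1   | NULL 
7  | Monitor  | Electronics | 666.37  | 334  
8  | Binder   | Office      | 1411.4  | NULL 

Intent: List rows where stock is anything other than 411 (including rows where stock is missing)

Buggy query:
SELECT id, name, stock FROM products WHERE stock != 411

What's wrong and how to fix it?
Bug: 'stock != 411' is unknown when stock is NULL, so NULL rows are silently excluded

Fix: Handle NULL separately with IS NULL alongside the inequality

Corrected query:
SELECT id, name, stock FROM products WHERE stock != 411 OR stock IS NULL

Result:
id | name     | stock
---+----------+------
1  | Router   | 249  
3  | Notebook | 279  
4  | Pen      | NULL 
5  | Mouse    | 183  
6  | Webcam   | NULL 
7  | Monitor  | 334  
8  | Binder   | NULL 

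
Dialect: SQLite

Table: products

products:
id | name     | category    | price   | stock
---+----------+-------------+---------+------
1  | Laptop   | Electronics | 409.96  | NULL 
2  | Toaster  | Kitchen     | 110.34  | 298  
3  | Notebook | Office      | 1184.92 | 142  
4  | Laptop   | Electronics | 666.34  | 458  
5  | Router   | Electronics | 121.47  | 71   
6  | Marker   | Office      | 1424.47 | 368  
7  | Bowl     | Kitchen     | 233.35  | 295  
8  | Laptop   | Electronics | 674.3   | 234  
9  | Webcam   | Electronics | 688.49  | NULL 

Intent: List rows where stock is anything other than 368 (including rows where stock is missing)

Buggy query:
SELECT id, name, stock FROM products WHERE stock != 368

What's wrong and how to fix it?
Bug: Inequality against NULL is unknown, not true; rows with NULL are dropped

Fix: Add an explicit OR stock IS NULL to include the missing-value rows

Corrected query:
SELECT id, name, stock FROM products WHERE stock != 368 OR stock IS NULL

Result:
id | name     | stock
---+----------+------
1  | Laptop   | NULL 
2  | Toaster  | 298  
3  | Notebook | 142  
4  | Laptop   | 458  
5  | Router   | 71   
7  | Bowl     | 295  
8  | Laptop   | 234  
9  | Webcam   | NULL 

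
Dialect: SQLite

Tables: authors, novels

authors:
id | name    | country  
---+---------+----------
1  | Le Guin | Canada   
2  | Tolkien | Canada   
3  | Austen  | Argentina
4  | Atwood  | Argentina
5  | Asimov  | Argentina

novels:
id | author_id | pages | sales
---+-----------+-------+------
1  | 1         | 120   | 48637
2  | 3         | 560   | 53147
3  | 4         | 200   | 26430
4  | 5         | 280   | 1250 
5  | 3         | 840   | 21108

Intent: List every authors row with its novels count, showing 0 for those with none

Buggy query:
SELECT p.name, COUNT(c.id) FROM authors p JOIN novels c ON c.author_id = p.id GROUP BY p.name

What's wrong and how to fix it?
Bug: INNER JOIN drops authors rows that have no matching novels rows

Fix: Switch to LEFT JOIN to retain unmatched parent rows

Corrected query:
SELECT p.name, COUNT(c.id) FROM authors p LEFT JOIN novels c ON c.author_id = p.id GROUP BY p.name

Result:
name    | COUNT(c.id)
--------+------------
Asimov  | 1          
Atwood  | 1          
Austen  | 2          
Le Guin | 1          
Tolkien | 0          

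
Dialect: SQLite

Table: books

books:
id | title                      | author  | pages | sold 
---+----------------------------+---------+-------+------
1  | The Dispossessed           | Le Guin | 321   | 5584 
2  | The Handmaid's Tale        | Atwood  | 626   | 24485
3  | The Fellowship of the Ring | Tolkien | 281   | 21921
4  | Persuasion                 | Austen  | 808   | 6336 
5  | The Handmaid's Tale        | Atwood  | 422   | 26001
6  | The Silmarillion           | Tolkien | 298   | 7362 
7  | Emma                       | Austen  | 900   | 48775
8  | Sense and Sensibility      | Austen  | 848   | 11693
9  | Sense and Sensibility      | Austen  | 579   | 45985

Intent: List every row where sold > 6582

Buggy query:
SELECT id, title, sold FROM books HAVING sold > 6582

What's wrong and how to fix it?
Bug: HAVING filters the output of aggregation, but this query has no GROUP BY and no aggregate functions, so SQLite rejects it (HAVING clause on a non-aggregate query); the condition here is per row

Fix: Replace HAVING with WHERE since the condition applies to individual rows

Corrected query:
SELECT id, title, sold FROM books WHERE sold > 6582

Result:
id | title                      | sold 
---+----------------------------+------
2  | The Handmaid's Tale        | 24485
3  | The Fellowship of the Ring | 21921
5  | The Handmaid's Tale        | 26001
6  | The Silmarillion           | 7362 
7  | Emma                       | 48775
8  | Sense and Sensibility      | 11693
9  | Sense and Sensibility      | 45985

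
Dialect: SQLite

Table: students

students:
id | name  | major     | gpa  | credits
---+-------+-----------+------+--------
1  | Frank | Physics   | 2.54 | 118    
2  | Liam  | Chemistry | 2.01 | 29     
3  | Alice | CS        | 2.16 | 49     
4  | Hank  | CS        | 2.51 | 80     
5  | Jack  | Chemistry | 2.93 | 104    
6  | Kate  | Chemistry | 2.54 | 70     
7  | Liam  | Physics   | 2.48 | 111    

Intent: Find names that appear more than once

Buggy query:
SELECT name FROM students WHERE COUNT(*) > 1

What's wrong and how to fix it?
Bug: COUNT(*) is an aggregate and cannot be used in WHERE

Fix: Group first, then use HAVING for the count condition

Corrected query:
SELECT name FROM students GROUP BY name HAVING COUNT(*) > 1

Result:
name
----
Liam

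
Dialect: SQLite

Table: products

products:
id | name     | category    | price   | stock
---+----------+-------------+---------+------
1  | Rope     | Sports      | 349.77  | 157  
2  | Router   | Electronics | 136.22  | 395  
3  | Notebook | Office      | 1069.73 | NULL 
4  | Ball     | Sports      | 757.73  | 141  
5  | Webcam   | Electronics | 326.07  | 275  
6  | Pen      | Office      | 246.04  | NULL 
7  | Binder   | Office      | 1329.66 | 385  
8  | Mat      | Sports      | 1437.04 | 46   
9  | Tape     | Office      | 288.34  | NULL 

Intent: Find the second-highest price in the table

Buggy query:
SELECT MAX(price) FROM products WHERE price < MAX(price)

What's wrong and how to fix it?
Bug: The inner MAX is an aggregate inside WHERE, which is not allowed

Fix: Compute the overall MAX in a subquery, then take MAX of rows below it

Corrected query:
SELECT MAX(price) FROM products WHERE price < (SELECT MAX(price) FROM products)

Result:
MAX(price)
----------
1329.66   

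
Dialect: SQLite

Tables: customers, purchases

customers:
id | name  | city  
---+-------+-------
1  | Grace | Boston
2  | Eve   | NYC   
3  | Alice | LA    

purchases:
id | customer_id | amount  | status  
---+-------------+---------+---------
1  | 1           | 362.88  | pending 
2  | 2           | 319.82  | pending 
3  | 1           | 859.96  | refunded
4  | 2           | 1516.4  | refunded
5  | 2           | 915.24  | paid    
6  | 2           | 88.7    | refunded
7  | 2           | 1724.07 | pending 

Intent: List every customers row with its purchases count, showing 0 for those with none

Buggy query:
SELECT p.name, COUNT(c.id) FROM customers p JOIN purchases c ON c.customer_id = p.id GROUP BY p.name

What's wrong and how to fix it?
Bug: An inner join excludes parents with zero children

Fix: Switch to LEFT JOIN to retain unmatched parent rows

Corrected query:
SELECT p.name, COUNT(c.id) FROM customers p LEFT JOIN purchases c ON c.customer_id = p.id GROUP BY p.name

Result:
name  | COUNT(c.id)
------+------------
Alice | 0          
Eve   | 5          
Grace | 2          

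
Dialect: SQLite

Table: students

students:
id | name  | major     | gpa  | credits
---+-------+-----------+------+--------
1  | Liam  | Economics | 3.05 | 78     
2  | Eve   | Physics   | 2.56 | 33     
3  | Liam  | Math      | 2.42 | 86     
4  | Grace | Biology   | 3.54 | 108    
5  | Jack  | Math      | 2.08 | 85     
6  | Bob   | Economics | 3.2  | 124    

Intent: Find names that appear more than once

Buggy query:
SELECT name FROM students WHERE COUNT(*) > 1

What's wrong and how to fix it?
Bug: COUNT(*) is an aggregate and cannot be used in WHERE

Fix: Group first, then use HAVING for the count condition

Corrected query:
SELECT name FROM students GROUP BY name HAVING COUNT(*) > 1

Result:
name
----
Liam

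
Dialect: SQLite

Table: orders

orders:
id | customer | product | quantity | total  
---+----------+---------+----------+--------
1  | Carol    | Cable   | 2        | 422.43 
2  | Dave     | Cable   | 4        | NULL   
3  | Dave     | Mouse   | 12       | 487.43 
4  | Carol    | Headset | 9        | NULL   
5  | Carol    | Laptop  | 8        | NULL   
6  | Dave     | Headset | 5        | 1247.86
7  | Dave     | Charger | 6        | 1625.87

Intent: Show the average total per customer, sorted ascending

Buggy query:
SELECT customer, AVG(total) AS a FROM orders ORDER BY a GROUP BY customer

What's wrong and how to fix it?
Bug: GROUP BY must precede ORDER BY

Fix: Move ORDER BY to the end, after GROUP BY

Corrected query:
SELECT customer, AVG(total) AS a FROM orders GROUP BY customer ORDER BY a

Result:
customer | a          
---------+------------
Carol    | 422.43     
Dave     | 1120.386667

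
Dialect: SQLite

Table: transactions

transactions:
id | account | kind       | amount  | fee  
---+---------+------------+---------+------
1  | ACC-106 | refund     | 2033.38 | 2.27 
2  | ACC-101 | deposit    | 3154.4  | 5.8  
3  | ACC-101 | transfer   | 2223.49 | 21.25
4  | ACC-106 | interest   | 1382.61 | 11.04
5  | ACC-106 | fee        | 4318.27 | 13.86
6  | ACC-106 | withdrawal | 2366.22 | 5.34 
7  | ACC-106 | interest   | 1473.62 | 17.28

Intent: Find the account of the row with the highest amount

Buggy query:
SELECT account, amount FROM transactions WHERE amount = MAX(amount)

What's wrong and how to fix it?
Bug: WHERE is evaluated per row; an aggregate over the whole table isn't defined there

Fix: Use a subquery: WHERE amount = (SELECT MAX(amount) FROM transactions)

Corrected query:
SELECT account, amount FROM transactions WHERE amount = (SELECT MAX(amount) FROM transactions)

Result:
account | amount 
--------+--------
ACC-106 | 4318.27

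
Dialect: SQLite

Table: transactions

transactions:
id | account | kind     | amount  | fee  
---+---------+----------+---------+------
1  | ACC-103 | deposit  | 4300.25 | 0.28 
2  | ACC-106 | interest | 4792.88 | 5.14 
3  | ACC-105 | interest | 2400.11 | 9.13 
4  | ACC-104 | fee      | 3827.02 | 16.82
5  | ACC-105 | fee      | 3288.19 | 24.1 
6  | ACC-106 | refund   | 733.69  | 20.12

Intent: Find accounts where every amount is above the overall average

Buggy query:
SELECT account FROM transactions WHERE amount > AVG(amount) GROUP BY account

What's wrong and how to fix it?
Bug: WHERE evaluates per row before aggregation, so AVG() is unavailable

Fix: Use a subquery for AVG and a HAVING MIN(...) filter so the condition holds for every row in the group

Corrected query:
SELECT account FROM transactions GROUP BY account HAVING MIN(amount) > (SELECT AVG(amount) FROM transactions)

Result:
account
-------
ACC-103
ACC-104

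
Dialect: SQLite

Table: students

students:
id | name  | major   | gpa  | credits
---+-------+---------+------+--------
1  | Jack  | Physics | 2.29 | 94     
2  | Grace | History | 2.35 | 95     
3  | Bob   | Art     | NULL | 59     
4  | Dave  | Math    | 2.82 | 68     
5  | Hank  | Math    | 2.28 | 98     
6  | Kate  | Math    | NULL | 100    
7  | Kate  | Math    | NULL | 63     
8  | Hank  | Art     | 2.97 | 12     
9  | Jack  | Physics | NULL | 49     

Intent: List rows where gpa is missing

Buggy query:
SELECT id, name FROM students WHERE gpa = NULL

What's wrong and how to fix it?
Bug: '= NULL' is always unknown in SQL three-valued logic, so no rows match

Fix: Use IS NULL to test for NULL

Corrected query:
SELECT id, name FROM students WHERE gpa IS NULL

Result:
id | name
---+-----
3  | Bob 
6  | Kate
7  | Kate
9  | Jack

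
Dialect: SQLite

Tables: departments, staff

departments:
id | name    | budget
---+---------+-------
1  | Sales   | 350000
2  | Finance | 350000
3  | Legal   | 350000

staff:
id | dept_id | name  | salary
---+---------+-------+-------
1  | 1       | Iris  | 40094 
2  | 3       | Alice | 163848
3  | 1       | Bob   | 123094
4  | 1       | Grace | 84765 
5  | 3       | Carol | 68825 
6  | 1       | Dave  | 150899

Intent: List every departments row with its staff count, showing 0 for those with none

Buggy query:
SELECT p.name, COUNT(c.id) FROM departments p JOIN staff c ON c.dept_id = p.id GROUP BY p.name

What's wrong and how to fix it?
Bug: INNER JOIN drops departments rows that have no matching staff rows

Fix: Switch to LEFT JOIN to retain unmatched parent rows

Corrected query:
SELECT p.name, COUNT(c.id) FROM departments p LEFT JOIN staff c ON c.dept_id = p.id GROUP BY p.name

Result:
name    | COUNT(c.id)
--------+------------
Finance | 0          
Legal   | 2          
Sales   | 4          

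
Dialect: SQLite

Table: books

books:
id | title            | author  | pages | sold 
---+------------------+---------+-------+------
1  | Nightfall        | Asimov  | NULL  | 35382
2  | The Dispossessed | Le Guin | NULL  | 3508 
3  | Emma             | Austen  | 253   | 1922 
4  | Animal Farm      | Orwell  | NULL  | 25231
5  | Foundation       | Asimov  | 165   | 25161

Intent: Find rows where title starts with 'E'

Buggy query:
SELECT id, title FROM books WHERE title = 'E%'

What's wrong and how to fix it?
Bug: Wildcards only work with LIKE; '=' treats '%' as a literal character

Fix: Use LIKE for wildcard pattern matching

Corrected query:
SELECT id, title FROM books WHERE title LIKE 'E%'

Result:
id | title
---+------
3  | Emma 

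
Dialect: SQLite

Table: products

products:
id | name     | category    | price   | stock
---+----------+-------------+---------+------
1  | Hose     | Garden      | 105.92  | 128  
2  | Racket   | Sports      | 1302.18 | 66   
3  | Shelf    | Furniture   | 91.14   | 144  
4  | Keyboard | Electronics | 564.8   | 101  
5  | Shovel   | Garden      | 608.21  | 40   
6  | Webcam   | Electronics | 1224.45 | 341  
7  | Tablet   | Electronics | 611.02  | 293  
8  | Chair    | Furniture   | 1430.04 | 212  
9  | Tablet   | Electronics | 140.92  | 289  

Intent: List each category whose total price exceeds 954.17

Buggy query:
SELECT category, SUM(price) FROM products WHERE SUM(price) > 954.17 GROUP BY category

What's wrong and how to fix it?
Bug: SUM(price) is an aggregate, but WHERE filters rows before aggregation

Fix: Move the aggregate condition to a HAVING clause

Corrected query:
SELECT category, SUM(price) FROM products GROUP BY category HAVING SUM(price) > 954.17

Result:
category    | SUM(price)
------------+-----------
Electronics | 2541.19   
Furniture   | 1521.18   
Sports      | 1302.18   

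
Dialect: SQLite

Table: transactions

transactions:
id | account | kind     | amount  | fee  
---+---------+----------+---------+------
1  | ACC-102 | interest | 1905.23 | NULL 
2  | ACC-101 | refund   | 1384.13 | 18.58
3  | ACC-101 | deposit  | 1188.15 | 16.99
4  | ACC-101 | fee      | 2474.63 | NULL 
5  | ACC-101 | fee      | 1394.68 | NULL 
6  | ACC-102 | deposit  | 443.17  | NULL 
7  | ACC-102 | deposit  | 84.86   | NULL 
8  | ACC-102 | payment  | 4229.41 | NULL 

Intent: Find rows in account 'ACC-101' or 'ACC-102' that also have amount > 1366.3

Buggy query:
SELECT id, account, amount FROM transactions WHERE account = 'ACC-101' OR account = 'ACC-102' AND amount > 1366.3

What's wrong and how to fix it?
Bug: Without parentheses, AND is evaluated before OR, so the amount filter only applies to the 'ACC-102' branch

Fix: Add parentheses around the OR so the AND applies to both alternatives

Corrected query:
SELECT id, account, amount FROM transactions WHERE (account = 'ACC-101' OR account = 'ACC-102') AND amount > 1366.3

Result:
id | account | amount 
---+---------+--------
1  | ACC-102 | 1905.23
2  | ACC-101 | 1384.13
4  | ACC-101 | 2474.63
5  | ACC-101 | 1394.68
8  | ACC-102 | 4229.41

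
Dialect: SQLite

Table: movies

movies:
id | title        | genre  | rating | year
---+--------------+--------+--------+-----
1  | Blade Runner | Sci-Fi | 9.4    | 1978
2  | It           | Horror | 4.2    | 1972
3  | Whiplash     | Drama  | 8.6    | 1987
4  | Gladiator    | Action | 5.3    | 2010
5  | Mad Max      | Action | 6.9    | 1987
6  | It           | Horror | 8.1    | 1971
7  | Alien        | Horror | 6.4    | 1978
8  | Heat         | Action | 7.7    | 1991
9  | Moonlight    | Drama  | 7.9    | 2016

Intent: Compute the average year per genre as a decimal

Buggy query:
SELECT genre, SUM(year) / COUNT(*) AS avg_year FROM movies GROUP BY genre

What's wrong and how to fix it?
Bug: SUM(year) and COUNT(*) are both integers; the division truncates the fractional part

Fix: Multiply by 1.0 (or CAST to REAL) to force floating-point division

Corrected query:
SELECT genre, SUM(year) * 1.0 / COUNT(*) AS avg_year FROM movies GROUP BY genre

Result:
genre  | avg_year   
-------+------------
Action | 1996       
Drama  | 2001.5     
Horror | 1973.666667
Sci-Fi | 1978       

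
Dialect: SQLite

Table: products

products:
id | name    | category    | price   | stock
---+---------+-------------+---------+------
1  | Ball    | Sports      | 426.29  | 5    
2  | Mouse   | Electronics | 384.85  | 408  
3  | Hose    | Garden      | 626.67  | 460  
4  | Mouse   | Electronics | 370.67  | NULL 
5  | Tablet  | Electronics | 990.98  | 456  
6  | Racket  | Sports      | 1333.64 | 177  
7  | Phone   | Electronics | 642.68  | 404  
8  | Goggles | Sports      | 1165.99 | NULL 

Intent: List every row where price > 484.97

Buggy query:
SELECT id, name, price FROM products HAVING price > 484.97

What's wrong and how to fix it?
Bug: HAVING filters the output of aggregation, but this query has no GROUP BY and no aggregate functions, so SQLite rejects it (HAVING clause on a non-aggregate query); the condition here is per row

Fix: Use WHERE for row-level filtering

Corrected query:
SELECT id, name, price FROM products WHERE price > 484.97

Result:
id | name    | price  
---+---------+--------
3  | Hose    | 626.67 
5  | Tablet  | 990.98 
6  | Racket  | 1333.64
7  | Phone   | 642.68 
8  | Goggles | 1165.99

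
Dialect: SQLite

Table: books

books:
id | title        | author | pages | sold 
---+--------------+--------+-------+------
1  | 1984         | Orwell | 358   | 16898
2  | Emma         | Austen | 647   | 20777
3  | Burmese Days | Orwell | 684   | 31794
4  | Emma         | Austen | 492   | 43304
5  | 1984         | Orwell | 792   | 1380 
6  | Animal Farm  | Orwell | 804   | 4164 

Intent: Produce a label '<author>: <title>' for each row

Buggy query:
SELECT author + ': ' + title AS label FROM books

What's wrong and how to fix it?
Bug: '+' is numeric addition; on text columns SQLite converts them to 0 instead of concatenating

Fix: Replace + with || to concatenate text

Corrected query:
SELECT author || ': ' || title AS label FROM books

Result:
label               
--------------------
Orwell: 1984        
Austen: Emma        
Orwell: Burmese Days
Austen: Emma        
Orwell: 1984        
Orwell: Animal Farm 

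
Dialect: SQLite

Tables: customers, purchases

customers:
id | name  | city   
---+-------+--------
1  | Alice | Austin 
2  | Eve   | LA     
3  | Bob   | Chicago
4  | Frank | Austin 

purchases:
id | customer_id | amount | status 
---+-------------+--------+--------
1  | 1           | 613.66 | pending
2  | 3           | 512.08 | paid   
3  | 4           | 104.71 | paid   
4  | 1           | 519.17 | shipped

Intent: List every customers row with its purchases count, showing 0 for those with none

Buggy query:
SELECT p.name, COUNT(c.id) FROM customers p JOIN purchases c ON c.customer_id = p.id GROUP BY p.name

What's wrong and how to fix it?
Bug: INNER JOIN drops customers rows that have no matching purchases rows

Fix: Switch to LEFT JOIN to retain unmatched parent rows

Corrected query:
SELECT p.name, COUNT(c.id) FROM customers p LEFT JOIN purchases c ON c.customer_id = p.id GROUP BY p.name

Result:
name  | COUNT(c.id)
------+------------
Alice | 2          
Bob   | 1          
Eve   | 0          
Frank | 1          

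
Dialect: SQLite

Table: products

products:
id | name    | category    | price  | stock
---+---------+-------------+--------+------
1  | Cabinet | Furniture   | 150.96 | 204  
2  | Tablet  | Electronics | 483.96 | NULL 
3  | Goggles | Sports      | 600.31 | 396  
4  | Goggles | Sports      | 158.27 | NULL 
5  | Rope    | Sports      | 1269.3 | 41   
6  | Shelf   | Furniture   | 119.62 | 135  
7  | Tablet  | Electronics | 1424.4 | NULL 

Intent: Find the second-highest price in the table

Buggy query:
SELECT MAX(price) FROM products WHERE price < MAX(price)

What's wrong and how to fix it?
Bug: The inner MAX is an aggregate inside WHERE, which is not allowed

Fix: Put the inner MAX in a scalar subquery

Corrected query:
SELECT MAX(price) FROM products WHERE price < (SELECT MAX(price) FROM products)

Result:
MAX(price)
----------
1269.3    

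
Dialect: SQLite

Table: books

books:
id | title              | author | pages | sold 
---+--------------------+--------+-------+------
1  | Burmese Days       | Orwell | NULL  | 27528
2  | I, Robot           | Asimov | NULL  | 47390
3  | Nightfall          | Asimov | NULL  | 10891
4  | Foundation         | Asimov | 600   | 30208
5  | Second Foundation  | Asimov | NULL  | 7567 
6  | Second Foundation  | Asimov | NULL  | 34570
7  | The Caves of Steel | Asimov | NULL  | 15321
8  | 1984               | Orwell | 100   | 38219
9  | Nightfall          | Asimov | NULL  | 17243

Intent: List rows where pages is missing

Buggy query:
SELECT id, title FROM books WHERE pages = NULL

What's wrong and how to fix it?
Bug: '= NULL' is always unknown in SQL three-valued logic, so no rows match

Fix: Replace '= NULL' with 'IS NULL'

Corrected query:
SELECT id, title FROM books WHERE pages IS NULL

Result:
id | title             
---+-------------------
1  | Burmese Days      
2  | I, Robot          
3  | Nightfall         
5  | Second Foundation 
6  | Second Foundation 
7  | The Caves of Steel
9  | Nightfall         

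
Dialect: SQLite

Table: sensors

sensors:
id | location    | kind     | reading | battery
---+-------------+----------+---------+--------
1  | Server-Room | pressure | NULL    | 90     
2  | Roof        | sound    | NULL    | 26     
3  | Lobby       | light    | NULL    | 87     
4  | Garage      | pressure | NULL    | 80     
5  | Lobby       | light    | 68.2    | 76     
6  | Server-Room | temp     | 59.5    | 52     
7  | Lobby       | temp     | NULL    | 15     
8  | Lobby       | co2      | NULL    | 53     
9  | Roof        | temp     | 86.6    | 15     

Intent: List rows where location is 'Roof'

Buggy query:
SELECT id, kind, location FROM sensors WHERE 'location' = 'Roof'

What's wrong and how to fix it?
Bug: 'location' in single quotes is a string literal, not the column; the comparison is literal-vs-literal and never true

Fix: Remove the quotes around the column name (or use double quotes for an identifier)

Corrected query:
SELECT id, kind, location FROM sensors WHERE location = 'Roof'

Result:
id | kind  | location
---+-------+---------
2  | sound | Roof    
9  | temp  | Roof    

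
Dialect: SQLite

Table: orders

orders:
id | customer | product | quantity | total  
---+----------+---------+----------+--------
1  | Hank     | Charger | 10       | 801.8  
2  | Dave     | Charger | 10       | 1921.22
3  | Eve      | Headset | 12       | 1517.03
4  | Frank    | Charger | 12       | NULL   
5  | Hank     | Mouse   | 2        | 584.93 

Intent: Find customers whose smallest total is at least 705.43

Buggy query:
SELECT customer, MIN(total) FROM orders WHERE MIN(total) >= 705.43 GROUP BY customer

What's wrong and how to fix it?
Bug: MIN() in WHERE is a misuse of aggregate

Fix: Replace WHERE with HAVING after the GROUP BY

Corrected query:
SELECT customer, MIN(total) FROM orders GROUP BY customer HAVING MIN(total) >= 705.43

Result:
customer | MIN(total)
---------+-----------
Dave     | 1921.22   
Eve      | 1517.03   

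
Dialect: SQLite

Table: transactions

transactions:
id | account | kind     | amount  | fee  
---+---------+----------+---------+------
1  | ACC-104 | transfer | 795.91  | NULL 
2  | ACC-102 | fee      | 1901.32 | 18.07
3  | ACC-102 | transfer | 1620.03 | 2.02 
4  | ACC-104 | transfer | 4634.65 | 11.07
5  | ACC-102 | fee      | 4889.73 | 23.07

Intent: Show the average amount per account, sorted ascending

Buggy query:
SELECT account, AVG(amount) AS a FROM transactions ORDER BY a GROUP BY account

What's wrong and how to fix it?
Bug: GROUP BY must precede ORDER BY

Fix: Reorder: SELECT … FROM … GROUP BY … ORDER BY …

Corrected query:
SELECT account, AVG(amount) AS a FROM transactions GROUP BY account ORDER BY a

Result:
account | a          
--------+------------
ACC-104 | 2715.28    
ACC-102 | 2803.693333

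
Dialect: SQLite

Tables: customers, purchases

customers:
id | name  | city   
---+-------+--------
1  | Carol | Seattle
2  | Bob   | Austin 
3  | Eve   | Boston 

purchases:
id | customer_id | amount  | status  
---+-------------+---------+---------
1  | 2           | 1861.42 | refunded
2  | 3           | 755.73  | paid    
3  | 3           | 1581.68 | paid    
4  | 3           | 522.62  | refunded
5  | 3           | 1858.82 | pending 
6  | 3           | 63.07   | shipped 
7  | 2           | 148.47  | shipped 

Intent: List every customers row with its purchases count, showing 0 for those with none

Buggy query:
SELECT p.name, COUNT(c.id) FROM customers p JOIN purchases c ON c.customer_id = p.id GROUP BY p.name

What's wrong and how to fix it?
Bug: An inner join excludes parents with zero children

Fix: Switch to LEFT JOIN to retain unmatched parent rows

Corrected query:
SELECT p.name, COUNT(c.id) FROM customers p LEFT JOIN purchases c ON c.customer_id = p.id GROUP BY p.name

Result:
name  | COUNT(c.id)
------+------------
Bob   | 2          
Carol | 0          
Eve   | 5          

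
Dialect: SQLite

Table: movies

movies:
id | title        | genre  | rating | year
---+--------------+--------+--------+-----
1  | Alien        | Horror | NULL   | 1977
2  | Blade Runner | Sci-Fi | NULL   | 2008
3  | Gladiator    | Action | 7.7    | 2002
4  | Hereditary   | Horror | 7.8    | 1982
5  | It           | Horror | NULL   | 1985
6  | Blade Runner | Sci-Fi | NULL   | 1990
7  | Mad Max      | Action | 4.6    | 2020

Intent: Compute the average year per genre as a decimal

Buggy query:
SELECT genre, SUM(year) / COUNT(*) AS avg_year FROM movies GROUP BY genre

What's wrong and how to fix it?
Bug: SUM(year) and COUNT(*) are both integers; the division truncates the fractional part

Fix: Cast one side to REAL so the division keeps the fractional part

Corrected query:
SELECT genre, SUM(year) * 1.0 / COUNT(*) AS avg_year FROM movies GROUP BY genre

Result:
genre  | avg_year   
-------+------------
Action | 2011       
Horror | 1981.333333
Sci-Fi | 1999       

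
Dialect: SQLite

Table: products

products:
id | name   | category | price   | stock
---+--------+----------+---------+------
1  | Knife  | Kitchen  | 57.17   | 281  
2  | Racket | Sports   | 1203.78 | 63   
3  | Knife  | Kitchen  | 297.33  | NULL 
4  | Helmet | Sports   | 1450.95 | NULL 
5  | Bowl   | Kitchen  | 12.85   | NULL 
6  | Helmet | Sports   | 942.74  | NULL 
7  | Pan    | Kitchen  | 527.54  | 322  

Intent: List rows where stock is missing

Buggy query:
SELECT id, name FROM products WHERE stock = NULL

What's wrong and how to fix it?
Bug: Comparing to NULL with '=' never matches; NULL = NULL is unknown, not true

Fix: Use IS NULL to test for NULL

Corrected query:
SELECT id, name FROM products WHERE stock IS NULL

Result:
id | name  
---+-------
3  | Knife 
4  | Helmet
5  | Bowl  
6  | Helmet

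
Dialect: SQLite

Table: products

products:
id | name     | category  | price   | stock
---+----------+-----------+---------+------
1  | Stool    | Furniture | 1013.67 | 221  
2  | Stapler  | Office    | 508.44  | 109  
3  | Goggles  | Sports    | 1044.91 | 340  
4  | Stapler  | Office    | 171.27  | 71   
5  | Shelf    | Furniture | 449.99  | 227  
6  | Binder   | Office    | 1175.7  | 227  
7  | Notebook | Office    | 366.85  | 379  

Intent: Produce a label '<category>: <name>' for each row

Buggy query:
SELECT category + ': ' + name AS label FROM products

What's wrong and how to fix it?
Bug: '+' is numeric addition; on text columns SQLite converts them to 0 instead of concatenating

Fix: Replace + with || to concatenate text

Corrected query:
SELECT category || ': ' || name AS label FROM products

Result:
label           
----------------
Furniture: Stool
Office: Stapler 
Sports: Goggles 
Office: Stapler 
Furniture: Shelf
Office: Binder  
Office: Notebook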